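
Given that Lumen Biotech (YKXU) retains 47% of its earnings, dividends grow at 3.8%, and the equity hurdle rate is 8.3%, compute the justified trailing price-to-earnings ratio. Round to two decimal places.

Payout ratio b = 1 − 0.47 = 0.53.
Justified trailing P/E = b(1+g)/(r−g) = 0.53×(1+0.038)/(0.083−0.038) = 12.2253

12.23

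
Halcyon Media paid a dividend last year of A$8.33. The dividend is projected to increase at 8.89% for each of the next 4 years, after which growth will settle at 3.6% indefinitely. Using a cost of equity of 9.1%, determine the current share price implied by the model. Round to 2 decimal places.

A$188.86

Two-stage DDM. Project D₁…D_4 at 0.0889, terminal growth 0.036, discount at r = 0.091.
D_1 = 9.0705
D_2 = 9.8769
D_3 = 10.7550
D_4 = 11.7111
Terminal value at t=4: TV = D_5/(r−g) = 12.1327/(0.091−0.036) = 220.5942
P₀ = 9.0705/(1+0.091)^1 + 9.8769/(1+0.091)^2 + 10.7550/(1+0.091)^3 + 11.7111/(1+0.091)^4 + 220.5942/(1+0.091)^4 = 188.8623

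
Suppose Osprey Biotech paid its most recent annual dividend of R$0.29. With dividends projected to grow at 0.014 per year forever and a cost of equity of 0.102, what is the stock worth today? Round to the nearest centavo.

R$3.34

Gordon growth model: P₀ = D₁/(r − g). D₁ = 0.29 × (1 + 0.014) = 0.2941.
P₀ = 0.2941 / (0.102 − 0.014) = 0.2941 / 0.088 = 3.3416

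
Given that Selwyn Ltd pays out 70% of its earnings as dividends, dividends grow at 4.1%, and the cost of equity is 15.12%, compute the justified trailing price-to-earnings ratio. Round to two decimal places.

Justified trailing P/E = b(1+g)/(r−g) = 0.70×(1+0.041)/(0.1512−0.041) = 6.6125

6.61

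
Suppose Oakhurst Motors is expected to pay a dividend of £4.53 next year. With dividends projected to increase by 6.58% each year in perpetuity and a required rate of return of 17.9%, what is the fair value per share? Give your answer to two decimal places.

£40.02

Gordon growth model: P₀ = D₁/(r − g), with D₁ = 4.53 given directly.
P₀ = 4.5300 / (0.179 − 0.0658) = 4.5300 / 0.1132 = 40.0177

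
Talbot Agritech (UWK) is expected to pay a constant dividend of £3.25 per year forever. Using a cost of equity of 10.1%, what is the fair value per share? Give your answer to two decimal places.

Zero-growth DDM (perpetuity): P₀ = D/r = 3.25 / 0.101 = 32.1782

£32.18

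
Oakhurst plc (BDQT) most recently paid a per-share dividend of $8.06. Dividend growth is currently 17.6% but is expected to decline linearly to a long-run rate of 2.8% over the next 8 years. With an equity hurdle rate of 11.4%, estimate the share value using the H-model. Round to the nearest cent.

H-model: P₀ = D₀[(1+g_L) + H(g_S−g_L)]/(r−g_L), with H = 8/2 = 4.
P₀ = 8.06 × [(1+0.028) + 4×(0.176−0.028)] / (0.114−0.028)
   = 8.06 × 1.6200 / 0.086 = 151.8279

$151.83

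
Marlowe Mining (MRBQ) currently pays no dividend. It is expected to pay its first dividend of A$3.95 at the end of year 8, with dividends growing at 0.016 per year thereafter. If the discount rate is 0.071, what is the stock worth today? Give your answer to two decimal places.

A$44.43

Deferred-dividend DDM. At t=7 the remaining stream is a growing perpetuity with first payment D_8 = 3.95.
V_7 = D_8/(r−g) = 3.95/(0.071−0.016) = 71.8182
P₀ = V_7/(1+r)^7 = 71.8182/(1+0.071)^7 = 44.4333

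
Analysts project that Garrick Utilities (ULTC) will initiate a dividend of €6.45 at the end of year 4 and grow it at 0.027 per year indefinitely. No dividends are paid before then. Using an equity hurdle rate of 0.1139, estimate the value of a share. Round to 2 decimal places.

Deferred-dividend DDM. At t=3 the remaining stream is a growing perpetuity with first payment D_4 = 6.45.
V_3 = D_4/(r−g) = 6.45/(0.1139−0.027) = 74.2232
P₀ = V_3/(1+r)^3 = 74.2232/(1+0.1139)^3 = 53.7033

€53.70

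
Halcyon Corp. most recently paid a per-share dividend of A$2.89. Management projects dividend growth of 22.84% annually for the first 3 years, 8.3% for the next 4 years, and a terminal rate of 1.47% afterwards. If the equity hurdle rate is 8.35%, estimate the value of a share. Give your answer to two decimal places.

A$90.03

Three-stage DDM. Project D₁…D_7; terminal Gordon value at t=7 with g = 0.0147; discount at r = 0.0835.
D_1 = 3.5501
D_2 = 4.3609
D_3 = 5.3569
D_4 = 5.8016
D_5 = 6.2831
D_6 = 6.8046
D_7 = 7.3694
TV_7 = 7.4777/(0.0835−0.0147) = 108.6877
P₀ = Σ Dₜ/(1+r)ᵗ + TV_7/(1+r)^7 = 90.0270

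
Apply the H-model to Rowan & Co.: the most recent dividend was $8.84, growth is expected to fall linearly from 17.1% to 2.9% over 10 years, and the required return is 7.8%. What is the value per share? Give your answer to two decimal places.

H-model: P₀ = D₀[(1+g_L) + H(g_S−g_L)]/(r−g_L), with H = 10/2 = 5.
P₀ = 8.84 × [(1+0.029) + 5×(0.171−0.029)] / (0.078−0.029)
   = 8.84 × 1.7390 / 0.049 = 313.7298

$313.73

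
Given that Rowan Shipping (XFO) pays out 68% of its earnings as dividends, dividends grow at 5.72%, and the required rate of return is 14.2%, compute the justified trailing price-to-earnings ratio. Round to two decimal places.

Justified trailing P/E = b(1+g)/(r−g) = 0.68×(1+0.0572)/(0.142−0.0572) = 8.4775

8.48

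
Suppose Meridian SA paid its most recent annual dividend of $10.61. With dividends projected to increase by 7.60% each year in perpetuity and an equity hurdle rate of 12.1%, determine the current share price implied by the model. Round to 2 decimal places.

Gordon growth model: P₀ = D₁/(r − g). D₁ = 10.61 × (1 + 0.076) = 11.4164.
P₀ = 11.4164 / (0.121 − 0.076) = 11.4164 / 0.045 = 253.6969

$253.70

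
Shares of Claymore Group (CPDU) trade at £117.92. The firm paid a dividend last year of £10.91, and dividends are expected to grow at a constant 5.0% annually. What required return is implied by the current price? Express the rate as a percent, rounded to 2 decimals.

14.71%

Rearranging the constant-growth DDM: r = D₁/P₀ + g.
D₁ = 10.91 × (1 + 0.05) = 11.4555.
r = 11.4555 / 117.92 + 0.05 = 0.09715 + 0.05 = 0.14715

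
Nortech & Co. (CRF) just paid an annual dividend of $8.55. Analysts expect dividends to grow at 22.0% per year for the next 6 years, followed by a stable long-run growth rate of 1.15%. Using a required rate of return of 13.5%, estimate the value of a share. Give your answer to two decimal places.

$174.56

Two-stage DDM. Project D₁…D_6 at 0.22, terminal growth 0.0115, discount at r = 0.135.
D_1 = 10.4310
D_2 = 12.7258
D_3 = 15.5255
D_4 = 18.9411
D_5 = 23.1082
D_6 = 28.1919
Terminal value at t=6: TV = D_7/(r−g) = 28.5162/(0.135−0.0115) = 230.9001
P₀ = 10.4310/(1+0.135)^1 + 12.7258/(1+0.135)^2 + 15.5255/(1+0.135)^3 + 18.9411/(1+0.135)^4 + 23.1082/(1+0.135)^5 + 28.1919/(1+0.135)^6 + 230.9001/(1+0.135)^6 = 174.5625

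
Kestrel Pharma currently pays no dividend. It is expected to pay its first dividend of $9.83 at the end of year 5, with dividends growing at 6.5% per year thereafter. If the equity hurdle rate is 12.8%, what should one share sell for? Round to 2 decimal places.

$96.38

Deferred-dividend DDM. At t=4 the remaining stream is a growing perpetuity with first payment D_5 = 9.83.
V_4 = D_5/(r−g) = 9.83/(0.128−0.065) = 156.0317
P₀ = V_4/(1+r)^4 = 156.0317/(1+0.128)^4 = 96.3777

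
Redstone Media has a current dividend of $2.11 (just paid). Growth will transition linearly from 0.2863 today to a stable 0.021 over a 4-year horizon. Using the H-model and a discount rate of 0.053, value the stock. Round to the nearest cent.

$102.31

H-model: P₀ = D₀[(1+g_L) + H(g_S−g_L)]/(r−g_L), with H = 4/2 = 2.
P₀ = 2.11 × [(1+0.021) + 2×(0.2863−0.021)] / (0.053−0.021)
   = 2.11 × 1.5516 / 0.032 = 102.3086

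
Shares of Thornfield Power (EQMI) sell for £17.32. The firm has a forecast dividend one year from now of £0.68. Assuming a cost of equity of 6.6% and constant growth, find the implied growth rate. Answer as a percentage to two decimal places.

From P₀ = D₁/(r − g), the implied growth is g = r − D₁/P₀.
g = 0.066 − 0.68/17.32 = 0.066 − 0.03926 = 0.02674

2.67%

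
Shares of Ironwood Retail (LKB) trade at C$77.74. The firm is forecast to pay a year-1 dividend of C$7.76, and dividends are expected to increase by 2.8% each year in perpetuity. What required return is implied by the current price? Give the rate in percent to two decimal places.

12.78%

Rearranging the constant-growth DDM: r = D₁/P₀ + g.
r = 7.7600 / 77.74 + 0.028 = 0.09982 + 0.028 = 0.12782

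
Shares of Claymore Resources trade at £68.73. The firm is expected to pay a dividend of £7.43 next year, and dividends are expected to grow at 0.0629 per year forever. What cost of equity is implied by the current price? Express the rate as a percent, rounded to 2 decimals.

17.10%

Rearranging the constant-growth DDM: r = D₁/P₀ + g.
r = 7.4300 / 68.73 + 0.0629 = 0.10810 + 0.0629 = 0.17100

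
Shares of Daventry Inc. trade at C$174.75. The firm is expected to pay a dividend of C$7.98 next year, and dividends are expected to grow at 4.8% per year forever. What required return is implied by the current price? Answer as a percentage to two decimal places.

9.37%

Rearranging the constant-growth DDM: r = D₁/P₀ + g.
r = 7.9800 / 174.75 + 0.048 = 0.04567 + 0.048 = 0.09367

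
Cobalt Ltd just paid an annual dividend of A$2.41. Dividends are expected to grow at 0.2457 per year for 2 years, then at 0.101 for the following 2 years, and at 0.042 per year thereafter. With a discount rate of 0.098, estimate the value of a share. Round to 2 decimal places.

A$70.10

Three-stage DDM. Project D₁…D_4; terminal Gordon value at t=4 with g = 0.042; discount at r = 0.098.
D_1 = 3.0021
D_2 = 3.7398
D_3 = 4.1175
D_4 = 4.5333
TV_4 = 4.7237/(0.098−0.042) = 84.3526
P₀ = Σ Dₜ/(1+r)ᵗ + TV_4/(1+r)^4 = 70.1004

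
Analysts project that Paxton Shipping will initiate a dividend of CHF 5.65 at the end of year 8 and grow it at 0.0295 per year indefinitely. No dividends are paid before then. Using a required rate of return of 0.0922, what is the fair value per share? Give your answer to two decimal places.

CHF 48.60

Deferred-dividend DDM. At t=7 the remaining stream is a growing perpetuity with first payment D_8 = 5.65.
V_7 = D_8/(r−g) = 5.65/(0.0922−0.0295) = 90.1116
P₀ = V_7/(1+r)^7 = 90.1116/(1+0.0922)^7 = 48.6033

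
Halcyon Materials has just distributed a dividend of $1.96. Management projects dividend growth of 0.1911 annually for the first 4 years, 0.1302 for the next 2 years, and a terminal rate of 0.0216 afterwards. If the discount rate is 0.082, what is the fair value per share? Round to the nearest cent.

$69.29

Three-stage DDM. Project D₁…D_6; terminal Gordon value at t=6 with g = 0.0216; discount at r = 0.082.
D_1 = 2.3346
D_2 = 2.7807
D_3 = 3.3121
D_4 = 3.9450
D_5 = 4.4587
D_6 = 5.0392
TV_6 = 5.1480/(0.082−0.0216) = 85.2322
P₀ = Σ Dₜ/(1+r)ᵗ + TV_6/(1+r)^6 = 69.2906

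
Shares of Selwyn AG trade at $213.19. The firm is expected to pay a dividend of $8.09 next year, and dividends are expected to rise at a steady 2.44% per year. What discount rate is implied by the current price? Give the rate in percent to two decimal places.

6.23%

Rearranging the constant-growth DDM: r = D₁/P₀ + g.
r = 8.0900 / 213.19 + 0.0244 = 0.03795 + 0.0244 = 0.06235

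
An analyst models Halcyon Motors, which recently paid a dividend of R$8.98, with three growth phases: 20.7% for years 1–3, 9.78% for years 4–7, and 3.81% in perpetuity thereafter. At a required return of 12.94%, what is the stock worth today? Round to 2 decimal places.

R$182.93

Three-stage DDM. Project D₁…D_7; terminal Gordon value at t=7 with g = 0.0381; discount at r = 0.1294.
D_1 = 10.8389
D_2 = 13.0825
D_3 = 15.7906
D_4 = 17.3349
D_5 = 19.0303
D_6 = 20.8914
D_7 = 22.9346
TV_7 = 23.8084/(0.1294−0.0381) = 260.7711
P₀ = Σ Dₜ/(1+r)ᵗ + TV_7/(1+r)^7 = 182.9331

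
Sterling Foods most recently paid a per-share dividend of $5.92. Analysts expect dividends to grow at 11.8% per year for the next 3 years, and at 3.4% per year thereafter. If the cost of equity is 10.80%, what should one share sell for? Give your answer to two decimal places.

Two-stage DDM. Project D₁…D_3 at 0.118, terminal growth 0.034, discount at r = 0.108.
D_1 = 6.6186
D_2 = 7.3996
D_3 = 8.2727
Terminal value at t=3: TV = D_4/(r−g) = 8.5540/(0.108−0.034) = 115.5942
P₀ = 6.6186/(1+0.108)^1 + 7.3996/(1+0.108)^2 + 8.2727/(1+0.108)^3 + 115.5942/(1+0.108)^3 = 103.0625

$103.06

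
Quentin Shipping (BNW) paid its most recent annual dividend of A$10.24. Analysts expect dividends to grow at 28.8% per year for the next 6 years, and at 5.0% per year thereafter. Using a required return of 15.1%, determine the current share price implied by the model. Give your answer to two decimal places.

A$301.79

Two-stage DDM. Project D₁…D_6 at 0.288, terminal growth 0.05, discount at r = 0.151.
D_1 = 13.1891
D_2 = 16.9876
D_3 = 21.8800
D_4 = 28.1815
D_5 = 36.2977
D_6 = 46.7515
Terminal value at t=6: TV = D_7/(r−g) = 49.0890/(0.151−0.05) = 486.0300
P₀ = 13.1891/(1+0.151)^1 + 16.9876/(1+0.151)^2 + 21.8800/(1+0.151)^3 + 28.1815/(1+0.151)^4 + 36.2977/(1+0.151)^5 + 46.7515/(1+0.151)^6 + 486.0300/(1+0.151)^6 = 301.7936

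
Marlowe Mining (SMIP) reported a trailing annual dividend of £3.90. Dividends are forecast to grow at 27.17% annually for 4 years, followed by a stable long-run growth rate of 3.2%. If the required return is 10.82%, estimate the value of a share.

£113.86

Two-stage DDM. Project D₁…D_4 at 0.2717, terminal growth 0.032, discount at r = 0.1082.
D_1 = 4.9596
D_2 = 6.3072
D_3 = 8.0208
D_4 = 10.2001
Terminal value at t=4: TV = D_5/(r−g) = 10.5265/(0.1082−0.032) = 138.1427
P₀ = 4.9596/(1+0.1082)^1 + 6.3072/(1+0.1082)^2 + 8.0208/(1+0.1082)^3 + 10.2001/(1+0.1082)^4 + 138.1427/(1+0.1082)^4 = 113.8589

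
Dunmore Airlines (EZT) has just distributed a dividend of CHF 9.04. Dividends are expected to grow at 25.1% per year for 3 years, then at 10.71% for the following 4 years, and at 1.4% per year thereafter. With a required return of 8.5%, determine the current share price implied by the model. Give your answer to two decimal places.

CHF 309.12

Three-stage DDM. Project D₁…D_7; terminal Gordon value at t=7 with g = 0.014; discount at r = 0.085.
D_1 = 11.3090
D_2 = 14.1476
D_3 = 17.6987
D_4 = 19.5942
D_5 = 21.6927
D_6 = 24.0160
D_7 = 26.5881
TV_7 = 26.9604/(0.085−0.014) = 379.7234
P₀ = Σ Dₜ/(1+r)ᵗ + TV_7/(1+r)^7 = 309.1192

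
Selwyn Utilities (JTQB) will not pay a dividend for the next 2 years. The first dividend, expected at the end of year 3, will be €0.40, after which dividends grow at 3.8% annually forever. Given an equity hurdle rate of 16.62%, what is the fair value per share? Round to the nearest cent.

€2.29

Deferred-dividend DDM. At t=2 the remaining stream is a growing perpetuity with first payment D_3 = 0.40.
V_2 = D_3/(r−g) = 0.40/(0.1662−0.038) = 3.1201
P₀ = V_2/(1+r)^2 = 3.1201/(1+0.1662)^2 = 2.2942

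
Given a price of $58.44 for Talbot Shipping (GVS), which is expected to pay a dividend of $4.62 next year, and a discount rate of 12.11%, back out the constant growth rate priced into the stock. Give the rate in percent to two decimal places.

From P₀ = D₁/(r − g), the implied growth is g = r − D₁/P₀.
g = 0.1211 − 4.62/58.44 = 0.1211 − 0.07906 = 0.04204

4.20%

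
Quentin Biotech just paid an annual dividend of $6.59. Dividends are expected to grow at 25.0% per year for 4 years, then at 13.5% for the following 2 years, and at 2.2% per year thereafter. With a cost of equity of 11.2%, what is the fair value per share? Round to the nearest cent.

Three-stage DDM. Project D₁…D_6; terminal Gordon value at t=6 with g = 0.022; discount at r = 0.112.
D_1 = 8.2375
D_2 = 10.2969
D_3 = 12.8711
D_4 = 16.0889
D_5 = 18.2609
D_6 = 20.7261
TV_6 = 21.1821/(0.112−0.022) = 235.3562
P₀ = Σ Dₜ/(1+r)ᵗ + TV_6/(1+r)^6 = 181.7987

$181.80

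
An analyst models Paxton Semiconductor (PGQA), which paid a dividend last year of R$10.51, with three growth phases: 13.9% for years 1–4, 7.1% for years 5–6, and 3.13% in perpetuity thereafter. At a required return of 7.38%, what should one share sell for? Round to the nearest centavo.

R$396.49

Three-stage DDM. Project D₁…D_6; terminal Gordon value at t=6 with g = 0.0313; discount at r = 0.0738.
D_1 = 11.9709
D_2 = 13.6348
D_3 = 15.5301
D_4 = 17.6888
D_5 = 18.9447
D_6 = 20.2897
TV_6 = 20.9248/(0.0738−0.0313) = 492.3485
P₀ = Σ Dₜ/(1+r)ᵗ + TV_6/(1+r)^6 = 396.4943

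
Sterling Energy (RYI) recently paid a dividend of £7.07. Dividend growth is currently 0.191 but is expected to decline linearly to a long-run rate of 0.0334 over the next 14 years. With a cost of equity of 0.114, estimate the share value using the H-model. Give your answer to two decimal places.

£187.42

H-model: P₀ = D₀[(1+g_L) + H(g_S−g_L)]/(r−g_L), with H = 14/2 = 7.
P₀ = 7.07 × [(1+0.0334) + 7×(0.191−0.0334)] / (0.114−0.0334)
   = 7.07 × 2.1366 / 0.0806 = 187.4164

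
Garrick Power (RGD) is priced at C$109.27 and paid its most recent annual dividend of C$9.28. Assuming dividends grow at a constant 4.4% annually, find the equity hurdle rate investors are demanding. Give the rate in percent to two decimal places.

Rearranging the constant-growth DDM: r = D₁/P₀ + g.
D₁ = 9.28 × (1 + 0.044) = 9.6883.
r = 9.6883 / 109.27 + 0.044 = 0.08866 + 0.044 = 0.13266

13.27%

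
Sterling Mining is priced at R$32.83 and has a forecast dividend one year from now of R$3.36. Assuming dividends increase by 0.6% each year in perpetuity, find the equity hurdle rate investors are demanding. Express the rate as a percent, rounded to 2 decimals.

Rearranging the constant-growth DDM: r = D₁/P₀ + g.
r = 3.3600 / 32.83 + 0.006 = 0.10235 + 0.006 = 0.10835

10.83%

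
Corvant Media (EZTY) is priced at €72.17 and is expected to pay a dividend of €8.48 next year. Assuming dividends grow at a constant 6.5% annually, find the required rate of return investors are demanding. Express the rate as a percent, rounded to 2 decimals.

18.25%

Rearranging the constant-growth DDM: r = D₁/P₀ + g.
r = 8.4800 / 72.17 + 0.065 = 0.11750 + 0.065 = 0.18250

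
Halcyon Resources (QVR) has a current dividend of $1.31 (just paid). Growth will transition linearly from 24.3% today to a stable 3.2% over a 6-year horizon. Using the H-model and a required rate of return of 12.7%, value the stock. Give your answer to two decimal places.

$22.96

H-model: P₀ = D₀[(1+g_L) + H(g_S−g_L)]/(r−g_L), with H = 6/2 = 3.
P₀ = 1.31 × [(1+0.032) + 3×(0.243−0.032)] / (0.127−0.032)
   = 1.31 × 1.6650 / 0.095 = 22.9595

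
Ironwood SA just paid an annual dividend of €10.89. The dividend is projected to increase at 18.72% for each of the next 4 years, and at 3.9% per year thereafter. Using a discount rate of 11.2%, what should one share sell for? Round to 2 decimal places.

€252.81

Two-stage DDM. Project D₁…D_4 at 0.1872, terminal growth 0.039, discount at r = 0.112.
D_1 = 12.9286
D_2 = 15.3488
D_3 = 18.2221
D_4 = 21.6333
Terminal value at t=4: TV = D_5/(r−g) = 22.4770/(0.112−0.039) = 307.9046
P₀ = 12.9286/(1+0.112)^1 + 15.3488/(1+0.112)^2 + 18.2221/(1+0.112)^3 + 21.6333/(1+0.112)^4 + 307.9046/(1+0.112)^4 = 252.8106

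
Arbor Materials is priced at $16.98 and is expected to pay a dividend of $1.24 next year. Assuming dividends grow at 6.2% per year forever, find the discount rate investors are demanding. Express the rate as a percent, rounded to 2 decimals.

13.50%

Rearranging the constant-growth DDM: r = D₁/P₀ + g.
r = 1.2400 / 16.98 + 0.062 = 0.07303 + 0.062 = 0.13503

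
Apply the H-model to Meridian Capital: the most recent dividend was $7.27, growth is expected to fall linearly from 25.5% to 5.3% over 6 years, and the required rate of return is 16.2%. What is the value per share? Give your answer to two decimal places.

H-model: P₀ = D₀[(1+g_L) + H(g_S−g_L)]/(r−g_L), with H = 6/2 = 3.
P₀ = 7.27 × [(1+0.053) + 3×(0.255−0.053)] / (0.162−0.053)
   = 7.27 × 1.6590 / 0.109 = 110.6507

$110.65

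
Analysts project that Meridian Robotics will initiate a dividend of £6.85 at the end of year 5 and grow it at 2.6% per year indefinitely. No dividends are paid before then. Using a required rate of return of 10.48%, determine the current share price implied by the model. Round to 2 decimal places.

Deferred-dividend DDM. At t=4 the remaining stream is a growing perpetuity with first payment D_5 = 6.85.
V_4 = D_5/(r−g) = 6.85/(0.1048−0.026) = 86.9289
P₀ = V_4/(1+r)^4 = 86.9289/(1+0.1048)^4 = 58.3485

£58.35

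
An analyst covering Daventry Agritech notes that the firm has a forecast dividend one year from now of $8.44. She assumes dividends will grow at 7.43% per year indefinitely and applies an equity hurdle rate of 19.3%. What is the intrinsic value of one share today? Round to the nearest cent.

Gordon growth model: P₀ = D₁/(r − g), with D₁ = 8.44 given directly.
P₀ = 8.4400 / (0.193 − 0.0743) = 8.4400 / 0.1187 = 71.1036

$71.10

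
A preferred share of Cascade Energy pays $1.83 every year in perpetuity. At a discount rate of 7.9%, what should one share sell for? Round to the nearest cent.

Zero-growth DDM (perpetuity): P₀ = D/r = 1.83 / 0.079 = 23.1646

$23.16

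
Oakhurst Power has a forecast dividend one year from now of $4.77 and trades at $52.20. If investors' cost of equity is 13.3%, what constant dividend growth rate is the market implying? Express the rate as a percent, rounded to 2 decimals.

4.16%

From P₀ = D₁/(r − g), the implied growth is g = r − D₁/P₀.
g = 0.133 − 4.77/52.20 = 0.133 − 0.09138 = 0.04162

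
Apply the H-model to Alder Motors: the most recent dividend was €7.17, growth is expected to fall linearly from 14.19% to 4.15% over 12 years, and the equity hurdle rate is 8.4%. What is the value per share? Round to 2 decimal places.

€277.34

H-model: P₀ = D₀[(1+g_L) + H(g_S−g_L)]/(r−g_L), with H = 12/2 = 6.
P₀ = 7.17 × [(1+0.0415) + 6×(0.1419−0.0415)] / (0.084−0.0415)
   = 7.17 × 1.6439 / 0.0425 = 277.3356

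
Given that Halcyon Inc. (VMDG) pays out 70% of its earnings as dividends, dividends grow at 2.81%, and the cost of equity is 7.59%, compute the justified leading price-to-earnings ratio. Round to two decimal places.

14.64

Justified leading P/E = b/(r−g) = 0.70/(0.0759−0.0281) = 14.6444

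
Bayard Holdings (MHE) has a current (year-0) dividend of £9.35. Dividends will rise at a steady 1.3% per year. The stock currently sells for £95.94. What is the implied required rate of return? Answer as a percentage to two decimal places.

Rearranging the constant-growth DDM: r = D₁/P₀ + g.
D₁ = 9.35 × (1 + 0.013) = 9.4715.
r = 9.4715 / 95.94 + 0.013 = 0.09872 + 0.013 = 0.11172

11.17%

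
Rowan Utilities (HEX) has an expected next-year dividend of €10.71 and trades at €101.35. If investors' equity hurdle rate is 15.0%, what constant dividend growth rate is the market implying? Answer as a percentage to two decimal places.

From P₀ = D₁/(r − g), the implied growth is g = r − D₁/P₀.
g = 0.15 − 10.71/101.35 = 0.15 − 0.10567 = 0.04433

4.43%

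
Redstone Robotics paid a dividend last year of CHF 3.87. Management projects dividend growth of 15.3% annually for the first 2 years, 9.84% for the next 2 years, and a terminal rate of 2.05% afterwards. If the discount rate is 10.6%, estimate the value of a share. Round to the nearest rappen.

Three-stage DDM. Project D₁…D_4; terminal Gordon value at t=4 with g = 0.0205; discount at r = 0.106.
D_1 = 4.4621
D_2 = 5.1448
D_3 = 5.6511
D_4 = 6.2071
TV_4 = 6.3344/(0.106−0.0205) = 74.0862
P₀ = Σ Dₜ/(1+r)ᵗ + TV_4/(1+r)^4 = 66.0784

CHF 66.08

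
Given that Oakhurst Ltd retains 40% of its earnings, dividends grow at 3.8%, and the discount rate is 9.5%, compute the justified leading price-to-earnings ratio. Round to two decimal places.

10.53

Payout ratio b = 1 − 0.40 = 0.60.
Justified leading P/E = b/(r−g) = 0.60/(0.095−0.038) = 10.5263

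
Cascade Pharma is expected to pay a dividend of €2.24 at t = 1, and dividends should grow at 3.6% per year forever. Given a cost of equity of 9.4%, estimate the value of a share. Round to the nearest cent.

€38.62

Gordon growth model: P₀ = D₁/(r − g), with D₁ = 2.24 given directly.
P₀ = 2.2400 / (0.094 − 0.036) = 2.2400 / 0.058 = 38.6207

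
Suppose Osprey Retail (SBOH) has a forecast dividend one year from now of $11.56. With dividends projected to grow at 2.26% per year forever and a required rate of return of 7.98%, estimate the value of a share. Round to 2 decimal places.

$202.10

Gordon growth model: P₀ = D₁/(r − g), with D₁ = 11.56 given directly.
P₀ = 11.5600 / (0.0798 − 0.0226) = 11.5600 / 0.0572 = 202.0979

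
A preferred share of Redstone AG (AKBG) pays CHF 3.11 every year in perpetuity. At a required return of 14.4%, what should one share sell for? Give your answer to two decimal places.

CHF 21.60

Zero-growth DDM (perpetuity): P₀ = D/r = 3.11 / 0.144 = 21.5972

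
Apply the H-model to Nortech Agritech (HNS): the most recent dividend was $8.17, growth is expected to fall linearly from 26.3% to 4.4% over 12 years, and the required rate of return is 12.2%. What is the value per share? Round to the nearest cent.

$246.99

H-model: P₀ = D₀[(1+g_L) + H(g_S−g_L)]/(r−g_L), with H = 12/2 = 6.
P₀ = 8.17 × [(1+0.044) + 6×(0.263−0.044)] / (0.122−0.044)
   = 8.17 × 2.3580 / 0.078 = 246.9854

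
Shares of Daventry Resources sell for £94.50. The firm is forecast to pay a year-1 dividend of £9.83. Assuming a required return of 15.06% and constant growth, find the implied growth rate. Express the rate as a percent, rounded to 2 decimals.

From P₀ = D₁/(r − g), the implied growth is g = r − D₁/P₀.
g = 0.1506 − 9.83/94.50 = 0.1506 − 0.10402 = 0.04658

4.66%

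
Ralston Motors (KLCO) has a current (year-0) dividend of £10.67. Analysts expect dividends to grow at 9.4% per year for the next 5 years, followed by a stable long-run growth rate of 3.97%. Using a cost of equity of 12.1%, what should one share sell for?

£170.41

Two-stage DDM. Project D₁…D_5 at 0.094, terminal growth 0.0397, discount at r = 0.121.
D_1 = 11.6730
D_2 = 12.7702
D_3 = 13.9706
D_4 = 15.2839
D_5 = 16.7206
Terminal value at t=5: TV = D_6/(r−g) = 17.3844/(0.121−0.0397) = 213.8299
P₀ = 11.6730/(1+0.121)^1 + 12.7702/(1+0.121)^2 + 13.9706/(1+0.121)^3 + 15.2839/(1+0.121)^4 + 16.7206/(1+0.121)^5 + 213.8299/(1+0.121)^5 = 170.4093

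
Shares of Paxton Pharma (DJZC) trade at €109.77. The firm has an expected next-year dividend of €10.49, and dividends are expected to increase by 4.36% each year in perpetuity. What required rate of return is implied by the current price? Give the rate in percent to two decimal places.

Rearranging the constant-growth DDM: r = D₁/P₀ + g.
r = 10.4900 / 109.77 + 0.0436 = 0.09556 + 0.0436 = 0.13916

13.92%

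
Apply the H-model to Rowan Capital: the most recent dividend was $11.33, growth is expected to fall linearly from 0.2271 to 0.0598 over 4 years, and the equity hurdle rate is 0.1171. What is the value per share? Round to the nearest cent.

H-model: P₀ = D₀[(1+g_L) + H(g_S−g_L)]/(r−g_L), with H = 4/2 = 2.
P₀ = 11.33 × [(1+0.0598) + 2×(0.2271−0.0598)] / (0.1171−0.0598)
   = 11.33 × 1.3944 / 0.0573 = 275.7164

$275.72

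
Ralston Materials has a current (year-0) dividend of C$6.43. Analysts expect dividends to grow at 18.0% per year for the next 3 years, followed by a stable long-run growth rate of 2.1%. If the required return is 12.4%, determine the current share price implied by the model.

C$95.02

Two-stage DDM. Project D₁…D_3 at 0.18, terminal growth 0.021, discount at r = 0.124.
D_1 = 7.5874
D_2 = 8.9531
D_3 = 10.5647
Terminal value at t=3: TV = D_4/(r−g) = 10.7866/(0.124−0.021) = 104.7238
P₀ = 7.5874/(1+0.124)^1 + 8.9531/(1+0.124)^2 + 10.5647/(1+0.124)^3 + 104.7238/(1+0.124)^3 = 95.0242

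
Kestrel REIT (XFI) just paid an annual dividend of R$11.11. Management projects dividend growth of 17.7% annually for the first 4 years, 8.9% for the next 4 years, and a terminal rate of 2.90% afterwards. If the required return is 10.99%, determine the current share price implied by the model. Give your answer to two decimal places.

Three-stage DDM. Project D₁…D_8; terminal Gordon value at t=8 with g = 0.029; discount at r = 0.1099.
D_1 = 13.0765
D_2 = 15.3910
D_3 = 18.1152
D_4 = 21.3216
D_5 = 23.2192
D_6 = 25.2857
D_7 = 27.5362
D_8 = 29.9869
TV_8 = 30.8565/(0.1099−0.029) = 381.4155
P₀ = Σ Dₜ/(1+r)ᵗ + TV_8/(1+r)^8 = 270.8054

R$270.81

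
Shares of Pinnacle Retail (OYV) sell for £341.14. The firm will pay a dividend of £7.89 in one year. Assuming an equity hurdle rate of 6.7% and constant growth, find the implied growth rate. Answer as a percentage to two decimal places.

4.39%

From P₀ = D₁/(r − g), the implied growth is g = r − D₁/P₀.
g = 0.067 − 7.89/341.14 = 0.067 − 0.02313 = 0.04387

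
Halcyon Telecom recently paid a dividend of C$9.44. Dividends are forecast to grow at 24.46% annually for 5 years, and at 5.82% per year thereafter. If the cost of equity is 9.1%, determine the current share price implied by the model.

C$659.72

Two-stage DDM. Project D₁…D_5 at 0.2446, terminal growth 0.0582, discount at r = 0.091.
D_1 = 11.7490
D_2 = 14.6228
D_3 = 18.1996
D_4 = 22.6512
D_5 = 28.1917
Terminal value at t=5: TV = D_6/(r−g) = 29.8324/(0.091−0.0582) = 909.5255
P₀ = 11.7490/(1+0.091)^1 + 14.6228/(1+0.091)^2 + 18.1996/(1+0.091)^3 + 22.6512/(1+0.091)^4 + 28.1917/(1+0.091)^5 + 909.5255/(1+0.091)^5 = 659.7208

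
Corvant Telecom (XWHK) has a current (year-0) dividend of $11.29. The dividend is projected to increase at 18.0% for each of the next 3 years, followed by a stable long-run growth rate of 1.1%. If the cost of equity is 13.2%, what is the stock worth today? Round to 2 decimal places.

Two-stage DDM. Project D₁…D_3 at 0.18, terminal growth 0.011, discount at r = 0.132.
D_1 = 13.3222
D_2 = 15.7202
D_3 = 18.5498
Terminal value at t=3: TV = D_4/(r−g) = 18.7539/(0.132−0.011) = 154.9907
P₀ = 13.3222/(1+0.132)^1 + 15.7202/(1+0.132)^2 + 18.5498/(1+0.132)^3 + 154.9907/(1+0.132)^3 = 143.6724

$143.67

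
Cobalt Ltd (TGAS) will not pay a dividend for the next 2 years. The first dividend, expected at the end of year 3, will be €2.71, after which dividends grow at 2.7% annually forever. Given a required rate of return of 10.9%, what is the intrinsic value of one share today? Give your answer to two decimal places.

Deferred-dividend DDM. At t=2 the remaining stream is a growing perpetuity with first payment D_3 = 2.71.
V_2 = D_3/(r−g) = 2.71/(0.109−0.027) = 33.0488
P₀ = V_2/(1+r)^2 = 33.0488/(1+0.109)^2 = 26.8715

€26.87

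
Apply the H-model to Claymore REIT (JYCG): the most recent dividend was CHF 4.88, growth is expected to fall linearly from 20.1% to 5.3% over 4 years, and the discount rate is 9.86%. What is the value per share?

CHF 144.37

H-model: P₀ = D₀[(1+g_L) + H(g_S−g_L)]/(r−g_L), with H = 4/2 = 2.
P₀ = 4.88 × [(1+0.053) + 2×(0.201−0.053)] / (0.0986−0.053)
   = 4.88 × 1.3490 / 0.0456 = 144.3667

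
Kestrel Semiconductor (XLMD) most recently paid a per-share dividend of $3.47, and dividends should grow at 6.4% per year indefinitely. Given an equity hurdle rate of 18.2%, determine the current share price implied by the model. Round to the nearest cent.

$31.29

Gordon growth model: P₀ = D₁/(r − g). D₁ = 3.47 × (1 + 0.064) = 3.6921.
P₀ = 3.6921 / (0.182 − 0.064) = 3.6921 / 0.118 = 31.2888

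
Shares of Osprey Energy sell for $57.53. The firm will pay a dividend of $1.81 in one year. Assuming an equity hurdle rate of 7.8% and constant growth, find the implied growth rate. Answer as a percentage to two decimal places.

4.65%

From P₀ = D₁/(r − g), the implied growth is g = r − D₁/P₀.
g = 0.078 − 1.81/57.53 = 0.078 − 0.03146 = 0.04654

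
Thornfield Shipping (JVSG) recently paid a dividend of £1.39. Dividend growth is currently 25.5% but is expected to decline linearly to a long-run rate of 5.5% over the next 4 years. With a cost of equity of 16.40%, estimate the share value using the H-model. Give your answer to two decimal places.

H-model: P₀ = D₀[(1+g_L) + H(g_S−g_L)]/(r−g_L), with H = 4/2 = 2.
P₀ = 1.39 × [(1+0.055) + 2×(0.255−0.055)] / (0.164−0.055)
   = 1.39 × 1.4550 / 0.109 = 18.5546

£18.55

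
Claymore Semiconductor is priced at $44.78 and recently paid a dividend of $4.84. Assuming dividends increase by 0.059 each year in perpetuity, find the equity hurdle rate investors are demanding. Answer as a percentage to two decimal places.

17.35%

Rearranging the constant-growth DDM: r = D₁/P₀ + g.
D₁ = 4.84 × (1 + 0.059) = 5.1256.
r = 5.1256 / 44.78 + 0.059 = 0.11446 + 0.059 = 0.17346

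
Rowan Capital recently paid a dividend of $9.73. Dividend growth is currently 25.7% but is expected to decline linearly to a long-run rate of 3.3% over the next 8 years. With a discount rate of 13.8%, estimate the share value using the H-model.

$178.75

H-model: P₀ = D₀[(1+g_L) + H(g_S−g_L)]/(r−g_L), with H = 8/2 = 4.
P₀ = 9.73 × [(1+0.033) + 4×(0.257−0.033)] / (0.138−0.033)
   = 9.73 × 1.9290 / 0.105 = 178.7540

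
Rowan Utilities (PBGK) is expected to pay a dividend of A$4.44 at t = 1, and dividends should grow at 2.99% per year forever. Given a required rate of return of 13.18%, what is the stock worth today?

Gordon growth model: P₀ = D₁/(r − g), with D₁ = 4.44 given directly.
P₀ = 4.4400 / (0.1318 − 0.0299) = 4.4400 / 0.1019 = 43.5721

A$43.57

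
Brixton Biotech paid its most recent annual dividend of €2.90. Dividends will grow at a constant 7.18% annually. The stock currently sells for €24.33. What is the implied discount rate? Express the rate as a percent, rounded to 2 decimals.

19.96%

Rearranging the constant-growth DDM: r = D₁/P₀ + g.
D₁ = 2.90 × (1 + 0.0718) = 3.1082.
r = 3.1082 / 24.33 + 0.0718 = 0.12775 + 0.0718 = 0.19955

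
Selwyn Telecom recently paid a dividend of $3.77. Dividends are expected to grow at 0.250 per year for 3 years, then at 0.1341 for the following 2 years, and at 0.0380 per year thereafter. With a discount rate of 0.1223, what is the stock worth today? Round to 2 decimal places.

Three-stage DDM. Project D₁…D_5; terminal Gordon value at t=5 with g = 0.038; discount at r = 0.1223.
D_1 = 4.7125
D_2 = 5.8906
D_3 = 7.3633
D_4 = 8.3507
D_5 = 9.4705
TV_5 = 9.8304/(0.1223−0.038) = 116.6122
P₀ = Σ Dₜ/(1+r)ᵗ + TV_5/(1+r)^5 = 90.1609

$90.16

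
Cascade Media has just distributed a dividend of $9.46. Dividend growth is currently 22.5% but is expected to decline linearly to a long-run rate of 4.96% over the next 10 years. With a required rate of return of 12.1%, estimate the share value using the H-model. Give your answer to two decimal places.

$255.26

H-model: P₀ = D₀[(1+g_L) + H(g_S−g_L)]/(r−g_L), with H = 10/2 = 5.
P₀ = 9.46 × [(1+0.0496) + 5×(0.225−0.0496)] / (0.121−0.0496)
   = 9.46 × 1.9266 / 0.0714 = 255.2610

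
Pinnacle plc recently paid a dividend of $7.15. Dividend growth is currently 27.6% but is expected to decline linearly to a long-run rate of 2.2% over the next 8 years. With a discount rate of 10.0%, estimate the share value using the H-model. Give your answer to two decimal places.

H-model: P₀ = D₀[(1+g_L) + H(g_S−g_L)]/(r−g_L), with H = 8/2 = 4.
P₀ = 7.15 × [(1+0.022) + 4×(0.276−0.022)] / (0.1−0.022)
   = 7.15 × 2.0380 / 0.078 = 186.8167

$186.82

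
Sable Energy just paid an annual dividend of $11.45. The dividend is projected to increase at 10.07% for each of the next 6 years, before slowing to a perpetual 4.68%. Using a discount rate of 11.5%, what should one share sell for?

Two-stage DDM. Project D₁…D_6 at 0.1007, terminal growth 0.0468, discount at r = 0.115.
D_1 = 12.6030
D_2 = 13.8721
D_3 = 15.2691
D_4 = 16.8067
D_5 = 18.4991
D_6 = 20.3619
Terminal value at t=6: TV = D_7/(r−g) = 21.3149/(0.115−0.0468) = 312.5350
P₀ = 12.6030/(1+0.115)^1 + 13.8721/(1+0.115)^2 + 15.2691/(1+0.115)^3 + 16.8067/(1+0.115)^4 + 18.4991/(1+0.115)^5 + 20.3619/(1+0.115)^6 + 312.5350/(1+0.115)^6 = 228.3295

$228.33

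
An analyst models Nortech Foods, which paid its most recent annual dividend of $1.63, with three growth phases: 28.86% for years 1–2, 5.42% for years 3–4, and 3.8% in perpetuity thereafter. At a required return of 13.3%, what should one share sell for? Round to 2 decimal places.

Three-stage DDM. Project D₁…D_4; terminal Gordon value at t=4 with g = 0.038; discount at r = 0.133.
D_1 = 2.1004
D_2 = 2.7066
D_3 = 2.8533
D_4 = 3.0079
TV_4 = 3.1222/(0.133−0.038) = 32.8658
P₀ = Σ Dₜ/(1+r)ᵗ + TV_4/(1+r)^4 = 27.6940

$27.69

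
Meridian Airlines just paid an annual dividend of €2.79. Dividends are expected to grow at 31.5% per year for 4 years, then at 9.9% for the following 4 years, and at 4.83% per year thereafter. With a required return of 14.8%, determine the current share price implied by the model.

€75.52

Three-stage DDM. Project D₁…D_8; terminal Gordon value at t=8 with g = 0.0483; discount at r = 0.148.
D_1 = 3.6688
D_2 = 4.8245
D_3 = 6.3443
D_4 = 8.3427
D_5 = 9.1686
D_6 = 10.0763
D_7 = 11.0739
D_8 = 12.1702
TV_8 = 12.7580/(0.148−0.0483) = 127.9642
P₀ = Σ Dₜ/(1+r)ᵗ + TV_8/(1+r)^8 = 75.5202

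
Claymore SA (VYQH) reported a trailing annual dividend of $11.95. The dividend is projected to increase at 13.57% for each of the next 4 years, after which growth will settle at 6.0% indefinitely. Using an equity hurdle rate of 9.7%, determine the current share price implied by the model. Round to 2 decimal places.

Two-stage DDM. Project D₁…D_4 at 0.1357, terminal growth 0.06, discount at r = 0.097.
D_1 = 13.5716
D_2 = 15.4133
D_3 = 17.5049
D_4 = 19.8803
Terminal value at t=4: TV = D_5/(r−g) = 21.0731/(0.097−0.06) = 569.5430
P₀ = 13.5716/(1+0.097)^1 + 15.4133/(1+0.097)^2 + 17.5049/(1+0.097)^3 + 19.8803/(1+0.097)^4 + 569.5430/(1+0.097)^4 = 445.4454

$445.45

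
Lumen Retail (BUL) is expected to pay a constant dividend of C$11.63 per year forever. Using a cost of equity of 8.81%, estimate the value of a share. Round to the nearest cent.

C$132.01

Zero-growth DDM (perpetuity): P₀ = D/r = 11.63 / 0.0881 = 132.0091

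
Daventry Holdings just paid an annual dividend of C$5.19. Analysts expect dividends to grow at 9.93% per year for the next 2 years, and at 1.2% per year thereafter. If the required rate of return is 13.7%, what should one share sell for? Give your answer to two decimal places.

Two-stage DDM. Project D₁…D_2 at 0.0993, terminal growth 0.012, discount at r = 0.137.
D_1 = 5.7054
D_2 = 6.2719
Terminal value at t=2: TV = D_3/(r−g) = 6.3472/(0.137−0.012) = 50.7774
P₀ = 5.7054/(1+0.137)^1 + 6.2719/(1+0.137)^2 + 50.7774/(1+0.137)^2 = 49.1474

C$49.15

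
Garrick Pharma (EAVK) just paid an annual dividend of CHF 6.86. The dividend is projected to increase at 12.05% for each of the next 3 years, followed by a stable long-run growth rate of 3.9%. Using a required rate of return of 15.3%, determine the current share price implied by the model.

Two-stage DDM. Project D₁…D_3 at 0.1205, terminal growth 0.039, discount at r = 0.153.
D_1 = 7.6866
D_2 = 8.6129
D_3 = 9.6507
Terminal value at t=3: TV = D_4/(r−g) = 10.0271/(0.153−0.039) = 87.9570
P₀ = 7.6866/(1+0.153)^1 + 8.6129/(1+0.153)^2 + 9.6507/(1+0.153)^3 + 87.9570/(1+0.153)^3 = 76.8244

CHF 76.82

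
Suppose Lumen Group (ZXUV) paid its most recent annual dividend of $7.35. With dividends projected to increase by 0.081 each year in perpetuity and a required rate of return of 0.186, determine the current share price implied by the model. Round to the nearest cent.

Gordon growth model: P₀ = D₁/(r − g). D₁ = 7.35 × (1 + 0.081) = 7.9453.
P₀ = 7.9453 / (0.186 − 0.081) = 7.9453 / 0.105 = 75.6700

$75.67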